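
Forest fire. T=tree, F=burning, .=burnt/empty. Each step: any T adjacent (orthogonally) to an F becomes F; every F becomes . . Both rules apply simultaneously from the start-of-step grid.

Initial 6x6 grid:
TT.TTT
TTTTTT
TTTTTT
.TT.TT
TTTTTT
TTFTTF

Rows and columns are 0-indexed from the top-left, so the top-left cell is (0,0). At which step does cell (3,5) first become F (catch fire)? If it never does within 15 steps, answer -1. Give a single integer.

Step 1: cell (3,5)='T' (+5 fires, +2 burnt)
Step 2: cell (3,5)='F' (+6 fires, +5 burnt)
  -> target ignites at step 2
Step 3: cell (3,5)='.' (+5 fires, +6 burnt)
Step 4: cell (3,5)='.' (+5 fires, +5 burnt)
Step 5: cell (3,5)='.' (+5 fires, +5 burnt)
Step 6: cell (3,5)='.' (+4 fires, +5 burnt)
Step 7: cell (3,5)='.' (+1 fires, +4 burnt)
Step 8: cell (3,5)='.' (+0 fires, +1 burnt)
  fire out at step 8

2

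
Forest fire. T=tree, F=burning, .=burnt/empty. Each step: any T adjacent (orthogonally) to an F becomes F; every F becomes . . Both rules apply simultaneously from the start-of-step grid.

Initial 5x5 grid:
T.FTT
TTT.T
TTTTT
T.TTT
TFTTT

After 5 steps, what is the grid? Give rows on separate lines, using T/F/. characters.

Step 1: 4 trees catch fire, 2 burn out
  T..FT
  TTF.T
  TTTTT
  T.TTT
  F.FTT
Step 2: 6 trees catch fire, 4 burn out
  T...F
  TF..T
  TTFTT
  F.FTT
  ...FT
Step 3: 7 trees catch fire, 6 burn out
  T....
  F...F
  FF.FT
  ...FT
  ....F
Step 4: 3 trees catch fire, 7 burn out
  F....
  .....
  ....F
  ....F
  .....
Step 5: 0 trees catch fire, 3 burn out
  .....
  .....
  .....
  .....
  .....

.....
.....
.....
.....
.....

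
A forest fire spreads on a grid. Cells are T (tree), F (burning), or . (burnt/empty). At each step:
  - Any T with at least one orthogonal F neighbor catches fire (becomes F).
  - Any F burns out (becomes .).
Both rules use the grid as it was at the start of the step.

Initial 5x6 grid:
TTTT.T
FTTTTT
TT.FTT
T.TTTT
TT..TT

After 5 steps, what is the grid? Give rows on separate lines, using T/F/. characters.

Step 1: 6 trees catch fire, 2 burn out
  FTTT.T
  .FTFTT
  FT..FT
  T.TFTT
  TT..TT
Step 2: 9 trees catch fire, 6 burn out
  .FTF.T
  ..F.FT
  .F...F
  F.F.FT
  TT..TT
Step 3: 5 trees catch fire, 9 burn out
  ..F..T
  .....F
  ......
  .....F
  FT..FT
Step 4: 3 trees catch fire, 5 burn out
  .....F
  ......
  ......
  ......
  .F...F
Step 5: 0 trees catch fire, 3 burn out
  ......
  ......
  ......
  ......
  ......

......
......
......
......
......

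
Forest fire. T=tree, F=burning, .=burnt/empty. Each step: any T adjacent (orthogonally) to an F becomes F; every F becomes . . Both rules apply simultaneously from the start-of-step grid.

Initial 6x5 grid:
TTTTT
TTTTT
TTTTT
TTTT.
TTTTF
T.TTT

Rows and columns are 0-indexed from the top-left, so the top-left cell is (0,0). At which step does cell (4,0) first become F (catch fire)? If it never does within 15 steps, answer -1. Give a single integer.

Step 1: cell (4,0)='T' (+2 fires, +1 burnt)
Step 2: cell (4,0)='T' (+3 fires, +2 burnt)
Step 3: cell (4,0)='T' (+4 fires, +3 burnt)
Step 4: cell (4,0)='F' (+5 fires, +4 burnt)
  -> target ignites at step 4
Step 5: cell (4,0)='.' (+6 fires, +5 burnt)
Step 6: cell (4,0)='.' (+4 fires, +6 burnt)
Step 7: cell (4,0)='.' (+2 fires, +4 burnt)
Step 8: cell (4,0)='.' (+1 fires, +2 burnt)
Step 9: cell (4,0)='.' (+0 fires, +1 burnt)
  fire out at step 9

4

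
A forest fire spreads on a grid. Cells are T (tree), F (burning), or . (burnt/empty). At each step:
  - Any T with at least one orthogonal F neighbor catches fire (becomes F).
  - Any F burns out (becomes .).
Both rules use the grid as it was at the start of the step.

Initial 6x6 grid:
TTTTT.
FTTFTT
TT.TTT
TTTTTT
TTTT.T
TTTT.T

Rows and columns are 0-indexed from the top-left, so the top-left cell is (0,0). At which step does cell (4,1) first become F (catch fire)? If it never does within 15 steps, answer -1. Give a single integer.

Step 1: cell (4,1)='T' (+7 fires, +2 burnt)
Step 2: cell (4,1)='T' (+8 fires, +7 burnt)
Step 3: cell (4,1)='T' (+6 fires, +8 burnt)
Step 4: cell (4,1)='F' (+5 fires, +6 burnt)
  -> target ignites at step 4
Step 5: cell (4,1)='.' (+3 fires, +5 burnt)
Step 6: cell (4,1)='.' (+1 fires, +3 burnt)
Step 7: cell (4,1)='.' (+0 fires, +1 burnt)
  fire out at step 7

4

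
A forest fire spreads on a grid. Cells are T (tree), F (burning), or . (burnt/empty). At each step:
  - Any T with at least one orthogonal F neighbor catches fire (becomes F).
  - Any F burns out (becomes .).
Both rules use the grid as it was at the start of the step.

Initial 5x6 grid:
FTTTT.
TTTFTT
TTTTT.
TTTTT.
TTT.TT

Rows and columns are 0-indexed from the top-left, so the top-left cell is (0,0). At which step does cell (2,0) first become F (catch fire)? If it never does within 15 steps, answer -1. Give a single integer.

Step 1: cell (2,0)='T' (+6 fires, +2 burnt)
Step 2: cell (2,0)='F' (+8 fires, +6 burnt)
  -> target ignites at step 2
Step 3: cell (2,0)='.' (+4 fires, +8 burnt)
Step 4: cell (2,0)='.' (+4 fires, +4 burnt)
Step 5: cell (2,0)='.' (+2 fires, +4 burnt)
Step 6: cell (2,0)='.' (+0 fires, +2 burnt)
  fire out at step 6

2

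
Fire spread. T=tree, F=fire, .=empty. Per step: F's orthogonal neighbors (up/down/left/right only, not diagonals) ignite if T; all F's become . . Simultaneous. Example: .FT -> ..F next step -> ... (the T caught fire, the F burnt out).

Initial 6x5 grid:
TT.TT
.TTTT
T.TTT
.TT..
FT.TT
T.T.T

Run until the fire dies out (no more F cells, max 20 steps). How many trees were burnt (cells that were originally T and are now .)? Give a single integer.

Step 1: +2 fires, +1 burnt (F count now 2)
Step 2: +1 fires, +2 burnt (F count now 1)
Step 3: +1 fires, +1 burnt (F count now 1)
Step 4: +1 fires, +1 burnt (F count now 1)
Step 5: +2 fires, +1 burnt (F count now 2)
Step 6: +3 fires, +2 burnt (F count now 3)
Step 7: +3 fires, +3 burnt (F count now 3)
Step 8: +2 fires, +3 burnt (F count now 2)
Step 9: +0 fires, +2 burnt (F count now 0)
Fire out after step 9
Initially T: 20, now '.': 25
Total burnt (originally-T cells now '.'): 15

Answer: 15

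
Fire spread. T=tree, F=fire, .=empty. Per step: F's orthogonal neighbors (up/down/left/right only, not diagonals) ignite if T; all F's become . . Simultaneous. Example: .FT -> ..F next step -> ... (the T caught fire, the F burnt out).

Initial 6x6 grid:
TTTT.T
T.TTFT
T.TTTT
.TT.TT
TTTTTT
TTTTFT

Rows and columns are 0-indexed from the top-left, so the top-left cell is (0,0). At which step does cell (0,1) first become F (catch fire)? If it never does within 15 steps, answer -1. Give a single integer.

Step 1: cell (0,1)='T' (+6 fires, +2 burnt)
Step 2: cell (0,1)='T' (+9 fires, +6 burnt)
Step 3: cell (0,1)='T' (+5 fires, +9 burnt)
Step 4: cell (0,1)='F' (+4 fires, +5 burnt)
  -> target ignites at step 4
Step 5: cell (0,1)='.' (+3 fires, +4 burnt)
Step 6: cell (0,1)='.' (+1 fires, +3 burnt)
Step 7: cell (0,1)='.' (+1 fires, +1 burnt)
Step 8: cell (0,1)='.' (+0 fires, +1 burnt)
  fire out at step 8

4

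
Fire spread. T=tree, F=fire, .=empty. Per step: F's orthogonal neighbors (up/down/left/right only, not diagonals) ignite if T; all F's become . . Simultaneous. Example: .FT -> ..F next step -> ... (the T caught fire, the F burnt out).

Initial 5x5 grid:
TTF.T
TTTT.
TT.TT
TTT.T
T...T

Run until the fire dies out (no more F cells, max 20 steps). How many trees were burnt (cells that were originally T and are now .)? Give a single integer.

Answer: 16

Derivation:
Step 1: +2 fires, +1 burnt (F count now 2)
Step 2: +3 fires, +2 burnt (F count now 3)
Step 3: +3 fires, +3 burnt (F count now 3)
Step 4: +3 fires, +3 burnt (F count now 3)
Step 5: +3 fires, +3 burnt (F count now 3)
Step 6: +2 fires, +3 burnt (F count now 2)
Step 7: +0 fires, +2 burnt (F count now 0)
Fire out after step 7
Initially T: 17, now '.': 24
Total burnt (originally-T cells now '.'): 16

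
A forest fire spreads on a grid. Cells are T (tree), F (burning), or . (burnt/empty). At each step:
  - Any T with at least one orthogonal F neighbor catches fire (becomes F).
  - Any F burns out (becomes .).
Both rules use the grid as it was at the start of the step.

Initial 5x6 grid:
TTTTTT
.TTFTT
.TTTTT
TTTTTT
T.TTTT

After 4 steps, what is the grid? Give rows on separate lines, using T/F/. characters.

Step 1: 4 trees catch fire, 1 burn out
  TTTFTT
  .TF.FT
  .TTFTT
  TTTTTT
  T.TTTT
Step 2: 7 trees catch fire, 4 burn out
  TTF.FT
  .F...F
  .TF.FT
  TTTFTT
  T.TTTT
Step 3: 7 trees catch fire, 7 burn out
  TF...F
  ......
  .F...F
  TTF.FT
  T.TFTT
Step 4: 5 trees catch fire, 7 burn out
  F.....
  ......
  ......
  TF...F
  T.F.FT

F.....
......
......
TF...F
T.F.FT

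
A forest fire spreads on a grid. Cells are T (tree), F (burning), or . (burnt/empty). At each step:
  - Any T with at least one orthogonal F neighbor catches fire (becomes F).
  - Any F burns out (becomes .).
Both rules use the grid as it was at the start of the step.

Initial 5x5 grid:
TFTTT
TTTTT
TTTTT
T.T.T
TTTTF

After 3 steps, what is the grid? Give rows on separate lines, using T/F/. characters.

Step 1: 5 trees catch fire, 2 burn out
  F.FTT
  TFTTT
  TTTTT
  T.T.F
  TTTF.
Step 2: 6 trees catch fire, 5 burn out
  ...FT
  F.FTT
  TFTTF
  T.T..
  TTF..
Step 3: 8 trees catch fire, 6 burn out
  ....F
  ...FF
  F.FF.
  T.F..
  TF...

....F
...FF
F.FF.
T.F..
TF...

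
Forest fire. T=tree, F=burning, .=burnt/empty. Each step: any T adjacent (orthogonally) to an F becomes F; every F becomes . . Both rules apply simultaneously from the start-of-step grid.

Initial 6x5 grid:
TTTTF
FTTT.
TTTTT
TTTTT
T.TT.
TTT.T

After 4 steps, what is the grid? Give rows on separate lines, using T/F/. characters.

Step 1: 4 trees catch fire, 2 burn out
  FTTF.
  .FTT.
  FTTTT
  TTTTT
  T.TT.
  TTT.T
Step 2: 6 trees catch fire, 4 burn out
  .FF..
  ..FF.
  .FTTT
  FTTTT
  T.TT.
  TTT.T
Step 3: 4 trees catch fire, 6 burn out
  .....
  .....
  ..FFT
  .FTTT
  F.TT.
  TTT.T
Step 4: 4 trees catch fire, 4 burn out
  .....
  .....
  ....F
  ..FFT
  ..TT.
  FTT.T

.....
.....
....F
..FFT
..TT.
FTT.T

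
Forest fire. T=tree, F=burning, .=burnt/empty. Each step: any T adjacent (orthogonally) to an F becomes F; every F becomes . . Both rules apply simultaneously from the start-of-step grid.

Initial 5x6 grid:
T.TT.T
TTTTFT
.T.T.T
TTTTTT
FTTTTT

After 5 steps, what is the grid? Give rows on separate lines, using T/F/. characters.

Step 1: 4 trees catch fire, 2 burn out
  T.TT.T
  TTTF.F
  .T.T.T
  FTTTTT
  .FTTTT
Step 2: 7 trees catch fire, 4 burn out
  T.TF.F
  TTF...
  .T.F.F
  .FTTTT
  ..FTTT
Step 3: 7 trees catch fire, 7 burn out
  T.F...
  TF....
  .F....
  ..FFTF
  ...FTT
Step 4: 4 trees catch fire, 7 burn out
  T.....
  F.....
  ......
  ....F.
  ....FF
Step 5: 1 trees catch fire, 4 burn out
  F.....
  ......
  ......
  ......
  ......

F.....
......
......
......
......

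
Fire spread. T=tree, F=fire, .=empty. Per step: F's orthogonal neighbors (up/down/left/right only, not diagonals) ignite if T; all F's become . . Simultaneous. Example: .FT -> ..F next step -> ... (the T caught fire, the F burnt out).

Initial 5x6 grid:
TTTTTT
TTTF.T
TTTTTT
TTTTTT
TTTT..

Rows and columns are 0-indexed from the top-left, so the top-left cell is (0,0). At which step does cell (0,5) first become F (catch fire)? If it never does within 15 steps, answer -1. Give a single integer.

Step 1: cell (0,5)='T' (+3 fires, +1 burnt)
Step 2: cell (0,5)='T' (+6 fires, +3 burnt)
Step 3: cell (0,5)='F' (+8 fires, +6 burnt)
  -> target ignites at step 3
Step 4: cell (0,5)='.' (+6 fires, +8 burnt)
Step 5: cell (0,5)='.' (+2 fires, +6 burnt)
Step 6: cell (0,5)='.' (+1 fires, +2 burnt)
Step 7: cell (0,5)='.' (+0 fires, +1 burnt)
  fire out at step 7

3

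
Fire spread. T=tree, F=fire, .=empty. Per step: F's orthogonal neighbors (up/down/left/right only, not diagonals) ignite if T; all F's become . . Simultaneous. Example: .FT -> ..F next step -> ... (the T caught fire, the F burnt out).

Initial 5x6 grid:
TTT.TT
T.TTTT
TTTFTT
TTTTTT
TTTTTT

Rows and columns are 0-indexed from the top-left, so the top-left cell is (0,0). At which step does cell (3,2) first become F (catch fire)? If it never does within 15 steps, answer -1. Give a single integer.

Step 1: cell (3,2)='T' (+4 fires, +1 burnt)
Step 2: cell (3,2)='F' (+7 fires, +4 burnt)
  -> target ignites at step 2
Step 3: cell (3,2)='.' (+8 fires, +7 burnt)
Step 4: cell (3,2)='.' (+6 fires, +8 burnt)
Step 5: cell (3,2)='.' (+2 fires, +6 burnt)
Step 6: cell (3,2)='.' (+0 fires, +2 burnt)
  fire out at step 6

2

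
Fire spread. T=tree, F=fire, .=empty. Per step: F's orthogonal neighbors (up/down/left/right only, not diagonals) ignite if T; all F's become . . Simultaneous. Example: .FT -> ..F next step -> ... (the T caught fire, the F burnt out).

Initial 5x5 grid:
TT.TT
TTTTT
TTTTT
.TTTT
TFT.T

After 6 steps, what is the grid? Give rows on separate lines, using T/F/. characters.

Step 1: 3 trees catch fire, 1 burn out
  TT.TT
  TTTTT
  TTTTT
  .FTTT
  F.F.T
Step 2: 2 trees catch fire, 3 burn out
  TT.TT
  TTTTT
  TFTTT
  ..FTT
  ....T
Step 3: 4 trees catch fire, 2 burn out
  TT.TT
  TFTTT
  F.FTT
  ...FT
  ....T
Step 4: 5 trees catch fire, 4 burn out
  TF.TT
  F.FTT
  ...FT
  ....F
  ....T
Step 5: 4 trees catch fire, 5 burn out
  F..TT
  ...FT
  ....F
  .....
  ....F
Step 6: 2 trees catch fire, 4 burn out
  ...FT
  ....F
  .....
  .....
  .....

...FT
....F
.....
.....
.....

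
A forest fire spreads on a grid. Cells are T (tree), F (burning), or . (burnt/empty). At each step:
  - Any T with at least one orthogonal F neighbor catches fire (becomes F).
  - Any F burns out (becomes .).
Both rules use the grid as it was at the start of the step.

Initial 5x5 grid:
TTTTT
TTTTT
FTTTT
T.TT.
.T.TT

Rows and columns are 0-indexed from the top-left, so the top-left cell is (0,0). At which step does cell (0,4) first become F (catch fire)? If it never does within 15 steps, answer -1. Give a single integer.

Step 1: cell (0,4)='T' (+3 fires, +1 burnt)
Step 2: cell (0,4)='T' (+3 fires, +3 burnt)
Step 3: cell (0,4)='T' (+4 fires, +3 burnt)
Step 4: cell (0,4)='T' (+4 fires, +4 burnt)
Step 5: cell (0,4)='T' (+3 fires, +4 burnt)
Step 6: cell (0,4)='F' (+2 fires, +3 burnt)
  -> target ignites at step 6
Step 7: cell (0,4)='.' (+0 fires, +2 burnt)
  fire out at step 7

6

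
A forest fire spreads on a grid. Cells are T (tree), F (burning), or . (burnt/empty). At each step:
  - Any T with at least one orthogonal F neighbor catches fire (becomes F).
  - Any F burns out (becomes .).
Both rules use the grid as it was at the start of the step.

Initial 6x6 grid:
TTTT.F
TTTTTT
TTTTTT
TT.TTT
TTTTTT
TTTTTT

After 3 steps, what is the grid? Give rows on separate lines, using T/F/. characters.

Step 1: 1 trees catch fire, 1 burn out
  TTTT..
  TTTTTF
  TTTTTT
  TT.TTT
  TTTTTT
  TTTTTT
Step 2: 2 trees catch fire, 1 burn out
  TTTT..
  TTTTF.
  TTTTTF
  TT.TTT
  TTTTTT
  TTTTTT
Step 3: 3 trees catch fire, 2 burn out
  TTTT..
  TTTF..
  TTTTF.
  TT.TTF
  TTTTTT
  TTTTTT

TTTT..
TTTF..
TTTTF.
TT.TTF
TTTTTT
TTTTTT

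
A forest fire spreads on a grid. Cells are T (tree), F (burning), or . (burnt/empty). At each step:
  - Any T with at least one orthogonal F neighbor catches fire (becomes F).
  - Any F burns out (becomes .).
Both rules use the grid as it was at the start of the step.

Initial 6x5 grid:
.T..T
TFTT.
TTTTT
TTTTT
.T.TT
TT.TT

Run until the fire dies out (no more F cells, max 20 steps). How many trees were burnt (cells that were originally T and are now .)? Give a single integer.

Answer: 21

Derivation:
Step 1: +4 fires, +1 burnt (F count now 4)
Step 2: +4 fires, +4 burnt (F count now 4)
Step 3: +4 fires, +4 burnt (F count now 4)
Step 4: +3 fires, +4 burnt (F count now 3)
Step 5: +3 fires, +3 burnt (F count now 3)
Step 6: +2 fires, +3 burnt (F count now 2)
Step 7: +1 fires, +2 burnt (F count now 1)
Step 8: +0 fires, +1 burnt (F count now 0)
Fire out after step 8
Initially T: 22, now '.': 29
Total burnt (originally-T cells now '.'): 21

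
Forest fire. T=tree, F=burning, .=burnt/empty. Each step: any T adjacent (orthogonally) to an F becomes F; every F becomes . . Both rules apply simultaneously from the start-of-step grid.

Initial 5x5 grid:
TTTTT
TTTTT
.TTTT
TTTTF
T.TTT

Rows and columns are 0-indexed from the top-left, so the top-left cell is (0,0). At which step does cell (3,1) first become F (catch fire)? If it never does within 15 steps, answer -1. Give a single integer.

Step 1: cell (3,1)='T' (+3 fires, +1 burnt)
Step 2: cell (3,1)='T' (+4 fires, +3 burnt)
Step 3: cell (3,1)='F' (+5 fires, +4 burnt)
  -> target ignites at step 3
Step 4: cell (3,1)='.' (+4 fires, +5 burnt)
Step 5: cell (3,1)='.' (+3 fires, +4 burnt)
Step 6: cell (3,1)='.' (+2 fires, +3 burnt)
Step 7: cell (3,1)='.' (+1 fires, +2 burnt)
Step 8: cell (3,1)='.' (+0 fires, +1 burnt)
  fire out at step 8

3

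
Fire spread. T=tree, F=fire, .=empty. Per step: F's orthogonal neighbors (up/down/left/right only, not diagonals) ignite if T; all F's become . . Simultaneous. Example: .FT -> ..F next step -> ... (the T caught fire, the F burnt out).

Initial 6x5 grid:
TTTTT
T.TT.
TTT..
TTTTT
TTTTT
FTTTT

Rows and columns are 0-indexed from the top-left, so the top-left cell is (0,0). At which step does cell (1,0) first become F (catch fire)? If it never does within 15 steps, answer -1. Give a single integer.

Step 1: cell (1,0)='T' (+2 fires, +1 burnt)
Step 2: cell (1,0)='T' (+3 fires, +2 burnt)
Step 3: cell (1,0)='T' (+4 fires, +3 burnt)
Step 4: cell (1,0)='F' (+5 fires, +4 burnt)
  -> target ignites at step 4
Step 5: cell (1,0)='.' (+4 fires, +5 burnt)
Step 6: cell (1,0)='.' (+3 fires, +4 burnt)
Step 7: cell (1,0)='.' (+2 fires, +3 burnt)
Step 8: cell (1,0)='.' (+1 fires, +2 burnt)
Step 9: cell (1,0)='.' (+1 fires, +1 burnt)
Step 10: cell (1,0)='.' (+0 fires, +1 burnt)
  fire out at step 10

4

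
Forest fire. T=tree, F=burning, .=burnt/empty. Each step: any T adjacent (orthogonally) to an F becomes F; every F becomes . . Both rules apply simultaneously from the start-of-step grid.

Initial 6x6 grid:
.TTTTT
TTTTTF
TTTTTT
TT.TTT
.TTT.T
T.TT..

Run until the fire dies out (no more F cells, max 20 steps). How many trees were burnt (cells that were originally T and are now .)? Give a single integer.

Answer: 27

Derivation:
Step 1: +3 fires, +1 burnt (F count now 3)
Step 2: +4 fires, +3 burnt (F count now 4)
Step 3: +5 fires, +4 burnt (F count now 5)
Step 4: +4 fires, +5 burnt (F count now 4)
Step 5: +4 fires, +4 burnt (F count now 4)
Step 6: +4 fires, +4 burnt (F count now 4)
Step 7: +3 fires, +4 burnt (F count now 3)
Step 8: +0 fires, +3 burnt (F count now 0)
Fire out after step 8
Initially T: 28, now '.': 35
Total burnt (originally-T cells now '.'): 27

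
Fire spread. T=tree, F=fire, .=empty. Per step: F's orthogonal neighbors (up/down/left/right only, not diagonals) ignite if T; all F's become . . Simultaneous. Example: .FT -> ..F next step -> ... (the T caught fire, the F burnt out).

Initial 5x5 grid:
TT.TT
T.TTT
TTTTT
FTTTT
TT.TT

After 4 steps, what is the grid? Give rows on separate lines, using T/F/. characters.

Step 1: 3 trees catch fire, 1 burn out
  TT.TT
  T.TTT
  FTTTT
  .FTTT
  FT.TT
Step 2: 4 trees catch fire, 3 burn out
  TT.TT
  F.TTT
  .FTTT
  ..FTT
  .F.TT
Step 3: 3 trees catch fire, 4 burn out
  FT.TT
  ..TTT
  ..FTT
  ...FT
  ...TT
Step 4: 5 trees catch fire, 3 burn out
  .F.TT
  ..FTT
  ...FT
  ....F
  ...FT

.F.TT
..FTT
...FT
....F
...FT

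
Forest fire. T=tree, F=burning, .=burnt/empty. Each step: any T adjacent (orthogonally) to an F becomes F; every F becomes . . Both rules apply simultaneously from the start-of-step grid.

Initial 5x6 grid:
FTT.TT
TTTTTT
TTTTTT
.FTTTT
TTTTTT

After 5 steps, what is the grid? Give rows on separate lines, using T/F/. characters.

Step 1: 5 trees catch fire, 2 burn out
  .FT.TT
  FTTTTT
  TFTTTT
  ..FTTT
  TFTTTT
Step 2: 7 trees catch fire, 5 burn out
  ..F.TT
  .FTTTT
  F.FTTT
  ...FTT
  F.FTTT
Step 3: 4 trees catch fire, 7 burn out
  ....TT
  ..FTTT
  ...FTT
  ....FT
  ...FTT
Step 4: 4 trees catch fire, 4 burn out
  ....TT
  ...FTT
  ....FT
  .....F
  ....FT
Step 5: 3 trees catch fire, 4 burn out
  ....TT
  ....FT
  .....F
  ......
  .....F

....TT
....FT
.....F
......
.....F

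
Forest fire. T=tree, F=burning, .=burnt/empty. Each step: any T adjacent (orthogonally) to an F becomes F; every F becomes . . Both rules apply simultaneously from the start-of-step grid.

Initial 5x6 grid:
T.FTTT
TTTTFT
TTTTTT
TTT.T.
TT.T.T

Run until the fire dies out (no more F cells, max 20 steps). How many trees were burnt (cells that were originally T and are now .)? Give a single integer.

Answer: 21

Derivation:
Step 1: +6 fires, +2 burnt (F count now 6)
Step 2: +6 fires, +6 burnt (F count now 6)
Step 3: +3 fires, +6 burnt (F count now 3)
Step 4: +3 fires, +3 burnt (F count now 3)
Step 5: +2 fires, +3 burnt (F count now 2)
Step 6: +1 fires, +2 burnt (F count now 1)
Step 7: +0 fires, +1 burnt (F count now 0)
Fire out after step 7
Initially T: 23, now '.': 28
Total burnt (originally-T cells now '.'): 21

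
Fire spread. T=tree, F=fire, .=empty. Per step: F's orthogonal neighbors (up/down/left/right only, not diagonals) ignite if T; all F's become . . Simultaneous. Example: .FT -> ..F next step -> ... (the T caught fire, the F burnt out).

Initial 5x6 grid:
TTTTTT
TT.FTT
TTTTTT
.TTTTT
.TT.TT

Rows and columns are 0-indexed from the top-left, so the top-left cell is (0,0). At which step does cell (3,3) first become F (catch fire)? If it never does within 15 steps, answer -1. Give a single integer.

Step 1: cell (3,3)='T' (+3 fires, +1 burnt)
Step 2: cell (3,3)='F' (+6 fires, +3 burnt)
  -> target ignites at step 2
Step 3: cell (3,3)='.' (+6 fires, +6 burnt)
Step 4: cell (3,3)='.' (+7 fires, +6 burnt)
Step 5: cell (3,3)='.' (+3 fires, +7 burnt)
Step 6: cell (3,3)='.' (+0 fires, +3 burnt)
  fire out at step 6

2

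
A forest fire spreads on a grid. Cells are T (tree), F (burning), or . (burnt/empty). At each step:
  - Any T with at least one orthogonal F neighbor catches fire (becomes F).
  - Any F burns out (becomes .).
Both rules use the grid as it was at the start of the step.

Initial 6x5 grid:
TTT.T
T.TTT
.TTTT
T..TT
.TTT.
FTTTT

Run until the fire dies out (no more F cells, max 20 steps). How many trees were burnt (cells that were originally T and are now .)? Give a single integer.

Answer: 21

Derivation:
Step 1: +1 fires, +1 burnt (F count now 1)
Step 2: +2 fires, +1 burnt (F count now 2)
Step 3: +2 fires, +2 burnt (F count now 2)
Step 4: +2 fires, +2 burnt (F count now 2)
Step 5: +1 fires, +2 burnt (F count now 1)
Step 6: +2 fires, +1 burnt (F count now 2)
Step 7: +3 fires, +2 burnt (F count now 3)
Step 8: +3 fires, +3 burnt (F count now 3)
Step 9: +2 fires, +3 burnt (F count now 2)
Step 10: +1 fires, +2 burnt (F count now 1)
Step 11: +1 fires, +1 burnt (F count now 1)
Step 12: +1 fires, +1 burnt (F count now 1)
Step 13: +0 fires, +1 burnt (F count now 0)
Fire out after step 13
Initially T: 22, now '.': 29
Total burnt (originally-T cells now '.'): 21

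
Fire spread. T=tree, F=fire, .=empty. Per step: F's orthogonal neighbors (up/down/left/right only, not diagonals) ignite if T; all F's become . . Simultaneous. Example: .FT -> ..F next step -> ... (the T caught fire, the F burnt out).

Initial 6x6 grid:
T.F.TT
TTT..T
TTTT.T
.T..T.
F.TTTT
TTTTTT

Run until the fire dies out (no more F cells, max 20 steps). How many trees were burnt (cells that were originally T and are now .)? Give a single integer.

Answer: 20

Derivation:
Step 1: +2 fires, +2 burnt (F count now 2)
Step 2: +3 fires, +2 burnt (F count now 3)
Step 3: +4 fires, +3 burnt (F count now 4)
Step 4: +5 fires, +4 burnt (F count now 5)
Step 5: +2 fires, +5 burnt (F count now 2)
Step 6: +2 fires, +2 burnt (F count now 2)
Step 7: +2 fires, +2 burnt (F count now 2)
Step 8: +0 fires, +2 burnt (F count now 0)
Fire out after step 8
Initially T: 24, now '.': 32
Total burnt (originally-T cells now '.'): 20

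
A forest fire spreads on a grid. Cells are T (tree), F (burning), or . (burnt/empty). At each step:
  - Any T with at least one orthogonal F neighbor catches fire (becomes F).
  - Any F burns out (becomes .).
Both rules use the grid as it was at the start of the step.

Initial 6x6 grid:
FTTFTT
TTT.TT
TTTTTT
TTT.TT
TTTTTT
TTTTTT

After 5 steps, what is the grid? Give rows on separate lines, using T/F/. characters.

Step 1: 4 trees catch fire, 2 burn out
  .FF.FT
  FTT.TT
  TTTTTT
  TTT.TT
  TTTTTT
  TTTTTT
Step 2: 5 trees catch fire, 4 burn out
  .....F
  .FF.FT
  FTTTTT
  TTT.TT
  TTTTTT
  TTTTTT
Step 3: 5 trees catch fire, 5 burn out
  ......
  .....F
  .FFTFT
  FTT.TT
  TTTTTT
  TTTTTT
Step 4: 6 trees catch fire, 5 burn out
  ......
  ......
  ...F.F
  .FF.FT
  FTTTTT
  TTTTTT
Step 5: 5 trees catch fire, 6 burn out
  ......
  ......
  ......
  .....F
  .FFTFT
  FTTTTT

......
......
......
.....F
.FFTFT
FTTTTT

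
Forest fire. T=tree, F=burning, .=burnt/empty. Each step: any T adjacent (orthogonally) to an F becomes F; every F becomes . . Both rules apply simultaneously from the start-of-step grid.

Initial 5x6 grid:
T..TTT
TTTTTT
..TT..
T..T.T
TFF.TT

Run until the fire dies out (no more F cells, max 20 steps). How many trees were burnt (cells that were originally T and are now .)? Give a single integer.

Step 1: +1 fires, +2 burnt (F count now 1)
Step 2: +1 fires, +1 burnt (F count now 1)
Step 3: +0 fires, +1 burnt (F count now 0)
Fire out after step 3
Initially T: 18, now '.': 14
Total burnt (originally-T cells now '.'): 2

Answer: 2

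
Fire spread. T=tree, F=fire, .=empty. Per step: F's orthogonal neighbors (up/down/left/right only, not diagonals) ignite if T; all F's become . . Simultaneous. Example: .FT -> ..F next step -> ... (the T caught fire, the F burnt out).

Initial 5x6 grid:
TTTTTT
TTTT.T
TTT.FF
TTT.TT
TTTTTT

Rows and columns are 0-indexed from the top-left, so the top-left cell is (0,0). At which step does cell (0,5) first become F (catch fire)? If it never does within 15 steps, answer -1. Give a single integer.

Step 1: cell (0,5)='T' (+3 fires, +2 burnt)
Step 2: cell (0,5)='F' (+3 fires, +3 burnt)
  -> target ignites at step 2
Step 3: cell (0,5)='.' (+2 fires, +3 burnt)
Step 4: cell (0,5)='.' (+2 fires, +2 burnt)
Step 5: cell (0,5)='.' (+4 fires, +2 burnt)
Step 6: cell (0,5)='.' (+5 fires, +4 burnt)
Step 7: cell (0,5)='.' (+4 fires, +5 burnt)
Step 8: cell (0,5)='.' (+2 fires, +4 burnt)
Step 9: cell (0,5)='.' (+0 fires, +2 burnt)
  fire out at step 9

2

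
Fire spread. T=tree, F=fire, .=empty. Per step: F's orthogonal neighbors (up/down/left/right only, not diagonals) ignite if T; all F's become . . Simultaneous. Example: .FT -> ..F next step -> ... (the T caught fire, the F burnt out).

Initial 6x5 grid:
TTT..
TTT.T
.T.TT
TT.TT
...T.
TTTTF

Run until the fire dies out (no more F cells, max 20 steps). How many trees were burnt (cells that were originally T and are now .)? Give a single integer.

Answer: 10

Derivation:
Step 1: +1 fires, +1 burnt (F count now 1)
Step 2: +2 fires, +1 burnt (F count now 2)
Step 3: +2 fires, +2 burnt (F count now 2)
Step 4: +3 fires, +2 burnt (F count now 3)
Step 5: +1 fires, +3 burnt (F count now 1)
Step 6: +1 fires, +1 burnt (F count now 1)
Step 7: +0 fires, +1 burnt (F count now 0)
Fire out after step 7
Initially T: 19, now '.': 21
Total burnt (originally-T cells now '.'): 10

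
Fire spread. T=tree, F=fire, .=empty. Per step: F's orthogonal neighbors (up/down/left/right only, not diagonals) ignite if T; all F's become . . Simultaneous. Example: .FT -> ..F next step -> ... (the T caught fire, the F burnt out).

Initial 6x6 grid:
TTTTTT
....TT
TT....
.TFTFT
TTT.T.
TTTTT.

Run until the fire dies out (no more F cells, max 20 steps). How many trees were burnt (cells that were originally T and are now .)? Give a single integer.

Step 1: +5 fires, +2 burnt (F count now 5)
Step 2: +4 fires, +5 burnt (F count now 4)
Step 3: +4 fires, +4 burnt (F count now 4)
Step 4: +1 fires, +4 burnt (F count now 1)
Step 5: +0 fires, +1 burnt (F count now 0)
Fire out after step 5
Initially T: 22, now '.': 28
Total burnt (originally-T cells now '.'): 14

Answer: 14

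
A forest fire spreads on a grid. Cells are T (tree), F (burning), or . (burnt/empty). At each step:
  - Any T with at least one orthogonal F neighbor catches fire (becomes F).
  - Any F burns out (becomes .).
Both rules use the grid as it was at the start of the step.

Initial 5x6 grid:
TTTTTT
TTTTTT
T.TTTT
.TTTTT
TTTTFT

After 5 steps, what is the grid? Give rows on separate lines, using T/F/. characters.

Step 1: 3 trees catch fire, 1 burn out
  TTTTTT
  TTTTTT
  T.TTTT
  .TTTFT
  TTTF.F
Step 2: 4 trees catch fire, 3 burn out
  TTTTTT
  TTTTTT
  T.TTFT
  .TTF.F
  TTF...
Step 3: 5 trees catch fire, 4 burn out
  TTTTTT
  TTTTFT
  T.TF.F
  .TF...
  TF....
Step 4: 6 trees catch fire, 5 burn out
  TTTTFT
  TTTF.F
  T.F...
  .F....
  F.....
Step 5: 3 trees catch fire, 6 burn out
  TTTF.F
  TTF...
  T.....
  ......
  ......

TTTF.F
TTF...
T.....
......
......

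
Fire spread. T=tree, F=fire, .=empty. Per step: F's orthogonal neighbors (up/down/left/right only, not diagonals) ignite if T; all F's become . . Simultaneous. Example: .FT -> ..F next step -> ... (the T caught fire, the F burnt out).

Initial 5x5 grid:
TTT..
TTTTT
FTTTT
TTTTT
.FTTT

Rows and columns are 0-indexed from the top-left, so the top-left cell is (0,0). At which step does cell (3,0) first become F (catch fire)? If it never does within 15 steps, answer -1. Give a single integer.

Step 1: cell (3,0)='F' (+5 fires, +2 burnt)
  -> target ignites at step 1
Step 2: cell (3,0)='.' (+5 fires, +5 burnt)
Step 3: cell (3,0)='.' (+5 fires, +5 burnt)
Step 4: cell (3,0)='.' (+4 fires, +5 burnt)
Step 5: cell (3,0)='.' (+1 fires, +4 burnt)
Step 6: cell (3,0)='.' (+0 fires, +1 burnt)
  fire out at step 6

1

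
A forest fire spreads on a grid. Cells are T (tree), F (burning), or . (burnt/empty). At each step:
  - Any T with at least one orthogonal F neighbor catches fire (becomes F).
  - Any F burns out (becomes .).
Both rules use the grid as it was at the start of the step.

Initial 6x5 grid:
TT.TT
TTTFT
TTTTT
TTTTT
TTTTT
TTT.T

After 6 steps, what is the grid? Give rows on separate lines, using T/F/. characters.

Step 1: 4 trees catch fire, 1 burn out
  TT.FT
  TTF.F
  TTTFT
  TTTTT
  TTTTT
  TTT.T
Step 2: 5 trees catch fire, 4 burn out
  TT..F
  TF...
  TTF.F
  TTTFT
  TTTTT
  TTT.T
Step 3: 6 trees catch fire, 5 burn out
  TF...
  F....
  TF...
  TTF.F
  TTTFT
  TTT.T
Step 4: 5 trees catch fire, 6 burn out
  F....
  .....
  F....
  TF...
  TTF.F
  TTT.T
Step 5: 4 trees catch fire, 5 burn out
  .....
  .....
  .....
  F....
  TF...
  TTF.F
Step 6: 2 trees catch fire, 4 burn out
  .....
  .....
  .....
  .....
  F....
  TF...

.....
.....
.....
.....
F....
TF...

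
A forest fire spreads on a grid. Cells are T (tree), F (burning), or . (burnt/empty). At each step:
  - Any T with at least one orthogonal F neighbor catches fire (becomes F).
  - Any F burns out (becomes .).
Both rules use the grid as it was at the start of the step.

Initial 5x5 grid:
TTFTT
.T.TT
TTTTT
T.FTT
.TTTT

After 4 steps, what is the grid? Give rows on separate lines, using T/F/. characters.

Step 1: 5 trees catch fire, 2 burn out
  TF.FT
  .T.TT
  TTFTT
  T..FT
  .TFTT
Step 2: 9 trees catch fire, 5 burn out
  F...F
  .F.FT
  TF.FT
  T...F
  .F.FT
Step 3: 4 trees catch fire, 9 burn out
  .....
  ....F
  F...F
  T....
  ....F
Step 4: 1 trees catch fire, 4 burn out
  .....
  .....
  .....
  F....
  .....

.....
.....
.....
F....
.....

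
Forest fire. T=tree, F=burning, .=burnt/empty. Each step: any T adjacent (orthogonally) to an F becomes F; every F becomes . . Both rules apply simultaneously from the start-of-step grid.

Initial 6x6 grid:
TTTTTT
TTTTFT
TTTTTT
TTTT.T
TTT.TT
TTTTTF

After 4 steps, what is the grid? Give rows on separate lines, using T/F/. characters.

Step 1: 6 trees catch fire, 2 burn out
  TTTTFT
  TTTF.F
  TTTTFT
  TTTT.T
  TTT.TF
  TTTTF.
Step 2: 8 trees catch fire, 6 burn out
  TTTF.F
  TTF...
  TTTF.F
  TTTT.F
  TTT.F.
  TTTF..
Step 3: 5 trees catch fire, 8 burn out
  TTF...
  TF....
  TTF...
  TTTF..
  TTT...
  TTF...
Step 4: 6 trees catch fire, 5 burn out
  TF....
  F.....
  TF....
  TTF...
  TTF...
  TF....

TF....
F.....
TF....
TTF...
TTF...
TF....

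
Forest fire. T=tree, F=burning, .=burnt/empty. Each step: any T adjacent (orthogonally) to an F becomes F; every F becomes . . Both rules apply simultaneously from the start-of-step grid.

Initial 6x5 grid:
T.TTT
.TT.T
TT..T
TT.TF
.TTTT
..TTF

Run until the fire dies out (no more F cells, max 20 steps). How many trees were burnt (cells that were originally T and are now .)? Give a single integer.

Step 1: +4 fires, +2 burnt (F count now 4)
Step 2: +3 fires, +4 burnt (F count now 3)
Step 3: +2 fires, +3 burnt (F count now 2)
Step 4: +2 fires, +2 burnt (F count now 2)
Step 5: +2 fires, +2 burnt (F count now 2)
Step 6: +3 fires, +2 burnt (F count now 3)
Step 7: +2 fires, +3 burnt (F count now 2)
Step 8: +0 fires, +2 burnt (F count now 0)
Fire out after step 8
Initially T: 19, now '.': 29
Total burnt (originally-T cells now '.'): 18

Answer: 18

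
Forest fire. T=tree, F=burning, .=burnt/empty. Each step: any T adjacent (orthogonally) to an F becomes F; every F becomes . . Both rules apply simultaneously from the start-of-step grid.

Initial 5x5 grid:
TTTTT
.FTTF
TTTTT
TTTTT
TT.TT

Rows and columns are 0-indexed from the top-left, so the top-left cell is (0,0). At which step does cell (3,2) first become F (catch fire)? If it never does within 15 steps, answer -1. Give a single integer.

Step 1: cell (3,2)='T' (+6 fires, +2 burnt)
Step 2: cell (3,2)='T' (+8 fires, +6 burnt)
Step 3: cell (3,2)='F' (+5 fires, +8 burnt)
  -> target ignites at step 3
Step 4: cell (3,2)='.' (+2 fires, +5 burnt)
Step 5: cell (3,2)='.' (+0 fires, +2 burnt)
  fire out at step 5

3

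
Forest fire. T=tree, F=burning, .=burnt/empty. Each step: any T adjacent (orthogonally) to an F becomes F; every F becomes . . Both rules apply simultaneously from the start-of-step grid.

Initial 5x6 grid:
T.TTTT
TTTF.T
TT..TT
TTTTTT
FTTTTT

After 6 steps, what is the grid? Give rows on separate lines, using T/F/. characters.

Step 1: 4 trees catch fire, 2 burn out
  T.TFTT
  TTF..T
  TT..TT
  FTTTTT
  .FTTTT
Step 2: 6 trees catch fire, 4 burn out
  T.F.FT
  TF...T
  FT..TT
  .FTTTT
  ..FTTT
Step 3: 5 trees catch fire, 6 burn out
  T....F
  F....T
  .F..TT
  ..FTTT
  ...FTT
Step 4: 4 trees catch fire, 5 burn out
  F.....
  .....F
  ....TT
  ...FTT
  ....FT
Step 5: 3 trees catch fire, 4 burn out
  ......
  ......
  ....TF
  ....FT
  .....F
Step 6: 2 trees catch fire, 3 burn out
  ......
  ......
  ....F.
  .....F
  ......

......
......
....F.
.....F
......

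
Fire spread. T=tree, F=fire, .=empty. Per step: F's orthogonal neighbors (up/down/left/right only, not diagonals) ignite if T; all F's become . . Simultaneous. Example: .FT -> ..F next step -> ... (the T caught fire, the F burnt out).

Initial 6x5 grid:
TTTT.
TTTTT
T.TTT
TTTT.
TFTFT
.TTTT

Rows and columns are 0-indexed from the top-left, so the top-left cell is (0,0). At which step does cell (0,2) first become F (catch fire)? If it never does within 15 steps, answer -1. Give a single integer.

Step 1: cell (0,2)='T' (+7 fires, +2 burnt)
Step 2: cell (0,2)='T' (+5 fires, +7 burnt)
Step 3: cell (0,2)='T' (+4 fires, +5 burnt)
Step 4: cell (0,2)='T' (+4 fires, +4 burnt)
Step 5: cell (0,2)='F' (+3 fires, +4 burnt)
  -> target ignites at step 5
Step 6: cell (0,2)='.' (+1 fires, +3 burnt)
Step 7: cell (0,2)='.' (+0 fires, +1 burnt)
  fire out at step 7

5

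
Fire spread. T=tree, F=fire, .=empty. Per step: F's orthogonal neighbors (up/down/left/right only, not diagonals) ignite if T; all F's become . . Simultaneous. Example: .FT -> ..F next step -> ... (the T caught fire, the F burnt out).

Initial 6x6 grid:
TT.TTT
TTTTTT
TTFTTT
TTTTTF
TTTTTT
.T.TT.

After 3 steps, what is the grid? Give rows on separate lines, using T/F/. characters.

Step 1: 7 trees catch fire, 2 burn out
  TT.TTT
  TTFTTT
  TF.FTF
  TTFTF.
  TTTTTF
  .T.TT.
Step 2: 9 trees catch fire, 7 burn out
  TT.TTT
  TF.FTF
  F...F.
  TF.F..
  TTFTF.
  .T.TT.
Step 3: 9 trees catch fire, 9 burn out
  TF.FTF
  F...F.
  ......
  F.....
  TF.F..
  .T.TF.

TF.FTF
F...F.
......
F.....
TF.F..
.T.TF.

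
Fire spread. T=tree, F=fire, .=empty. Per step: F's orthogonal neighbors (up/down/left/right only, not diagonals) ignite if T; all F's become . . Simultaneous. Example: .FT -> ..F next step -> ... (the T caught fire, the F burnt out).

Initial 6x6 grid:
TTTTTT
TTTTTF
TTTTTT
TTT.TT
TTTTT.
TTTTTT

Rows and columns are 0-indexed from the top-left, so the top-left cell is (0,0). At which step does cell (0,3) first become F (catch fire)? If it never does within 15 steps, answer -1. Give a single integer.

Step 1: cell (0,3)='T' (+3 fires, +1 burnt)
Step 2: cell (0,3)='T' (+4 fires, +3 burnt)
Step 3: cell (0,3)='F' (+4 fires, +4 burnt)
  -> target ignites at step 3
Step 4: cell (0,3)='.' (+4 fires, +4 burnt)
Step 5: cell (0,3)='.' (+6 fires, +4 burnt)
Step 6: cell (0,3)='.' (+6 fires, +6 burnt)
Step 7: cell (0,3)='.' (+3 fires, +6 burnt)
Step 8: cell (0,3)='.' (+2 fires, +3 burnt)
Step 9: cell (0,3)='.' (+1 fires, +2 burnt)
Step 10: cell (0,3)='.' (+0 fires, +1 burnt)
  fire out at step 10

3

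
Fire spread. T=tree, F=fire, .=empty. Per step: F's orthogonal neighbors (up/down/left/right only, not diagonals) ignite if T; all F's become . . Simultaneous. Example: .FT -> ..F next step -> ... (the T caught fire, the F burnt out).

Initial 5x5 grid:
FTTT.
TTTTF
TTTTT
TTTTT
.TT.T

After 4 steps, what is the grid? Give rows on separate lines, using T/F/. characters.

Step 1: 4 trees catch fire, 2 burn out
  .FTT.
  FTTF.
  TTTTF
  TTTTT
  .TT.T
Step 2: 7 trees catch fire, 4 burn out
  ..FF.
  .FF..
  FTTF.
  TTTTF
  .TT.T
Step 3: 5 trees catch fire, 7 burn out
  .....
  .....
  .FF..
  FTTF.
  .TT.F
Step 4: 2 trees catch fire, 5 burn out
  .....
  .....
  .....
  .FF..
  .TT..

.....
.....
.....
.FF..
.TT..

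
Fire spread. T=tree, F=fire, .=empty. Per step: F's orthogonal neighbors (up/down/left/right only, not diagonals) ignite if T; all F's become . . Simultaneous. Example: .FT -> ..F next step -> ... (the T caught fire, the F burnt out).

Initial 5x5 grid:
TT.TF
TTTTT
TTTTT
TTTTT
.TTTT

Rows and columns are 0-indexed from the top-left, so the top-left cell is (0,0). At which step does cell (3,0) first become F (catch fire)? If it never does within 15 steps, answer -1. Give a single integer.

Step 1: cell (3,0)='T' (+2 fires, +1 burnt)
Step 2: cell (3,0)='T' (+2 fires, +2 burnt)
Step 3: cell (3,0)='T' (+3 fires, +2 burnt)
Step 4: cell (3,0)='T' (+4 fires, +3 burnt)
Step 5: cell (3,0)='T' (+5 fires, +4 burnt)
Step 6: cell (3,0)='T' (+4 fires, +5 burnt)
Step 7: cell (3,0)='F' (+2 fires, +4 burnt)
  -> target ignites at step 7
Step 8: cell (3,0)='.' (+0 fires, +2 burnt)
  fire out at step 8

7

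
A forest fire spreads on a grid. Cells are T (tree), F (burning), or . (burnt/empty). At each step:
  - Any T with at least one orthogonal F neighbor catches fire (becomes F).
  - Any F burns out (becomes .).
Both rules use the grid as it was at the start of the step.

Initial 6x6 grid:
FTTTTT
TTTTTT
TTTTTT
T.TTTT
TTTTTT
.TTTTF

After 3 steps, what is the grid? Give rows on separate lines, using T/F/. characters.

Step 1: 4 trees catch fire, 2 burn out
  .FTTTT
  FTTTTT
  TTTTTT
  T.TTTT
  TTTTTF
  .TTTF.
Step 2: 6 trees catch fire, 4 burn out
  ..FTTT
  .FTTTT
  FTTTTT
  T.TTTF
  TTTTF.
  .TTF..
Step 3: 8 trees catch fire, 6 burn out
  ...FTT
  ..FTTT
  .FTTTF
  F.TTF.
  TTTF..
  .TF...

...FTT
..FTTT
.FTTTF
F.TTF.
TTTF..
.TF...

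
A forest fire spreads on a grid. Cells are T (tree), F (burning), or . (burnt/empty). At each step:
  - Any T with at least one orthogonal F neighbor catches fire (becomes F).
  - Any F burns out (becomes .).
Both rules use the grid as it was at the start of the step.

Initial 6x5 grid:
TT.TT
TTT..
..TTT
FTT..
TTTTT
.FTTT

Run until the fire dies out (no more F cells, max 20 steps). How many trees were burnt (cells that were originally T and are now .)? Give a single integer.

Step 1: +4 fires, +2 burnt (F count now 4)
Step 2: +3 fires, +4 burnt (F count now 3)
Step 3: +3 fires, +3 burnt (F count now 3)
Step 4: +3 fires, +3 burnt (F count now 3)
Step 5: +2 fires, +3 burnt (F count now 2)
Step 6: +2 fires, +2 burnt (F count now 2)
Step 7: +1 fires, +2 burnt (F count now 1)
Step 8: +0 fires, +1 burnt (F count now 0)
Fire out after step 8
Initially T: 20, now '.': 28
Total burnt (originally-T cells now '.'): 18

Answer: 18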